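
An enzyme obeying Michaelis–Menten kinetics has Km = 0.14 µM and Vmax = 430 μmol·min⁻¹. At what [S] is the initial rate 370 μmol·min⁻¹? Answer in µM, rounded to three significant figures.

0.863 µM

The required fractional saturation is v/Vmax = 370/430 = 0.8605.
Then [S]/(Km+[S]) = 0.8605 ⇒ [S] = 0.14 × 0.8605/(1 − 0.8605) = 0.863 µM.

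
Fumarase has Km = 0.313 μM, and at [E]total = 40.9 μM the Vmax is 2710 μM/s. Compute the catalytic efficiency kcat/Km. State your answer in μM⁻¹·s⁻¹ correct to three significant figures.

kcat = Vmax/[E]total = 2710/40.9 = 66.3 s⁻¹.
kcat/Km = 66.3/0.313 = 212 μM⁻¹·s⁻¹.

212 μM⁻¹·s⁻¹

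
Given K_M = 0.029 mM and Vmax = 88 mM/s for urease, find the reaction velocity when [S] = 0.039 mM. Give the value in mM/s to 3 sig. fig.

[S]/(Km+[S]) = 0.039/0.06800 = 0.5735, the fractional saturation.
v = 0.5735 × Vmax = 0.5735 × 88 = 50.5 mM/s.

50.5 mM/s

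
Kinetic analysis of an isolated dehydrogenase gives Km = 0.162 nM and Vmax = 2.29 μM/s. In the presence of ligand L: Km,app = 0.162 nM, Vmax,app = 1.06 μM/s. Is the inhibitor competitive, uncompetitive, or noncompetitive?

Vmax decreases (2.29 → 1.06 μM/s) while Km is unchanged — pure noncompetitive inhibition.

noncompetitive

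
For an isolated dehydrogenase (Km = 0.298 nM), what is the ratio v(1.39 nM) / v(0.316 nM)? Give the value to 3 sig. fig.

1.60

The fractional saturations are [S]/(Km+[S]) = 0.316/0.6140 = 0.5147 and 1.39/1.688 = 0.8235.
v₂/v₁ is just their ratio: 0.8235/0.5147 = 1.60.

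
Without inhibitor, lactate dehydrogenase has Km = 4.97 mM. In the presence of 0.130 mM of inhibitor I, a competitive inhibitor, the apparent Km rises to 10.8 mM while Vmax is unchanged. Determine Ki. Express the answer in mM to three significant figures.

Competitive: Km,app = α·Km with α = 1 + [I]/Ki.
α = Km,app/Km = 10.8/4.97 = 2.173.
Ki = [I]/(α − 1) = 0.130/1.173 = 0.111 mM.

0.111 mM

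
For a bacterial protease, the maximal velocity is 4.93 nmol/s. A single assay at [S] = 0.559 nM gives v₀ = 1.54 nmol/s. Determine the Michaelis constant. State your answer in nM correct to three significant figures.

1.23 nM

v/Vmax = 1.54/4.93 = 0.3124 = [S]/(Km+[S]).
So Km + [S] = [S]/0.3124 = 1.790 nM, giving Km = 1.790 − 0.559 = 1.23 nM.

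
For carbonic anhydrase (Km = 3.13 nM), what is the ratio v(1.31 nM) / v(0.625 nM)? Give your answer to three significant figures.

Since Vmax cancels, v₂/v₁ = [S]₂(Km+[S]₁) / [S]₁(Km+[S]₂).
= 1.31×(3.13+0.625) / (0.625×(3.13+1.31)) = 4.919/2.775 = 1.77.

1.77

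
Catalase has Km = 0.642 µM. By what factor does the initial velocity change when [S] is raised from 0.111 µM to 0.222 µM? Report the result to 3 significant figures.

1.74

The fractional saturations are [S]/(Km+[S]) = 0.111/0.7530 = 0.1474 and 0.222/0.8640 = 0.2569.
v₂/v₁ is just their ratio: 0.2569/0.1474 = 1.74.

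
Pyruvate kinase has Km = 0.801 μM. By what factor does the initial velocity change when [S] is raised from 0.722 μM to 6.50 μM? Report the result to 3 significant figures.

1.88

The fractional saturations are [S]/(Km+[S]) = 0.722/1.523 = 0.4741 and 6.50/7.301 = 0.8903.
v₂/v₁ is just their ratio: 0.8903/0.4741 = 1.88.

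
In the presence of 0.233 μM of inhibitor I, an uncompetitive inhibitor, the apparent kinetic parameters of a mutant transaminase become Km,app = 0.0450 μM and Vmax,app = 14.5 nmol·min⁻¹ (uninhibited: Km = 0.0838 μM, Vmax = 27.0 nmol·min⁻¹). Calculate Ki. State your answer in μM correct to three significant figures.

Uncompetitive: Vmax,app = Vmax/α (and Km,app = Km/α) with α = 1 + [I]/Ki.
α = Vmax/Vmax,app = 27.0/14.5 = 1.862.
Since α = 1 + [I]/Ki, [I]/Ki = 1.862 − 1 = 0.8621 and Ki = 0.233/0.8621 = 0.270 μM.

0.270 μM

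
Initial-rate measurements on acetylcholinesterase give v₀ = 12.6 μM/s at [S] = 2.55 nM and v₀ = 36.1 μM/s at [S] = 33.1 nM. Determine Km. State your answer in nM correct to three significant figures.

From v = Vmax[S]/(Km+[S]), each point gives Vmax = v(Km+[S])/[S].
Equating: 12.6(Km+2.55)/2.55 = 36.1(Km+33.1)/33.1.
4.941·Km + 12.6 = 1.091·Km + 36.1, so (4.941 − 1.091)·Km = 36.1 − 12.6.
Km = 23.50/3.851 = 6.10 nM; then Vmax = 12.6(6.10+2.55)/2.55 = 42.8 μM/s.

6.10 nM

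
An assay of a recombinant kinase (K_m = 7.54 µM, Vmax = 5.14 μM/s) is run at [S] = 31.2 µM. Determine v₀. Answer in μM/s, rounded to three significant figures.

v = Vmax·[S]/(Km + [S]) = 5.14 × 31.2 / (7.54 + 31.2)
  = 160.4 / 38.74 = 4.14 μM/s.

4.14 μM/s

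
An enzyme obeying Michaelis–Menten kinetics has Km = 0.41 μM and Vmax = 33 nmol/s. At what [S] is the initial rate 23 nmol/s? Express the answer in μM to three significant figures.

0.943 μM

Rearranging v = Vmax[S]/(Km+[S]) gives [S] = Km·v/(Vmax − v).
[S] = 0.41 × 23 / (33 − 23) = 9.430/10.00 = 0.943 μM.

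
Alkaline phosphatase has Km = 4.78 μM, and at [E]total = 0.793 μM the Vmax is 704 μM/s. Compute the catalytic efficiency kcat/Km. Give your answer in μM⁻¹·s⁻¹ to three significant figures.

186 μM⁻¹·s⁻¹

kcat = Vmax/[E]total = 704/0.793 = 888 s⁻¹.
kcat/Km = 888/4.78 = 186 μM⁻¹·s⁻¹.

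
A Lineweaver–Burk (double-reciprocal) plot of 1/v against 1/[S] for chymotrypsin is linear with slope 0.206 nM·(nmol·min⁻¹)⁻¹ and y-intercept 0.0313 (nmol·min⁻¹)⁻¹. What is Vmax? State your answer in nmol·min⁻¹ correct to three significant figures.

The y-intercept of a Lineweaver–Burk plot equals 1/Vmax, so Vmax = 1/0.0313 = 31.9 nmol·min⁻¹.

31.9 nmol·min⁻¹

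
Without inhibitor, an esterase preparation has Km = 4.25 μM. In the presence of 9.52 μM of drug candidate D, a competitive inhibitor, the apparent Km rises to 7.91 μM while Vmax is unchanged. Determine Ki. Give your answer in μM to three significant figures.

Competitive: Km,app = α·Km with α = 1 + [I]/Ki.
α = Km,app/Km = 7.91/4.25 = 1.861.
Ki = [I]/(α − 1) = 9.52/0.8612 = 11.1 μM.

11.1 μM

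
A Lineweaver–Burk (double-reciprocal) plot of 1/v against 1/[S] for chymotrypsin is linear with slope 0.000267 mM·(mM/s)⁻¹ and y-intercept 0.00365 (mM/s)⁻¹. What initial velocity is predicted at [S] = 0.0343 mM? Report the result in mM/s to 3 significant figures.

87.5 mM/s

The y-intercept is 1/Vmax, so Vmax = 1/0.00365 = 274 mM/s.
The slope is Km/Vmax, so Km = 0.000267 × 274 = 0.0732 mM.
Then v = 274 × 0.0343/(0.0732 + 0.0343) = 87.5 mM/s.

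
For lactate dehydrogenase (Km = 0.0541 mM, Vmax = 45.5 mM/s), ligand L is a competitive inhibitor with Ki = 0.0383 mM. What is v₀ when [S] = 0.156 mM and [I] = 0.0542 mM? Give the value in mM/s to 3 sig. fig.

α = 1 + [I]/Ki = 1 + 0.0542/0.0383 = 2.415.
For a competitive inhibitor, Vmax is unchanged and the apparent Km becomes α·Km: Km,app = 0.131 mM, Vmax,app = 45.5 mM/s.
v = Vmax,app·[S]/(Km,app + [S]) = 45.5 × 0.156/(0.131 + 0.156) = 24.8 mM/s.

24.8 mM/s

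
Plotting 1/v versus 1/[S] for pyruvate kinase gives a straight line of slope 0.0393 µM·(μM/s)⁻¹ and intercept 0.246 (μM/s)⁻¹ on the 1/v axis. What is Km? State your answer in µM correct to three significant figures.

0.160 µM

y-intercept = 1/Vmax ⇒ Vmax = 4.07 μM/s; slope = Km/Vmax ⇒ Km = slope × Vmax.
Km = 0.0393 × 4.07 = 0.160 µM.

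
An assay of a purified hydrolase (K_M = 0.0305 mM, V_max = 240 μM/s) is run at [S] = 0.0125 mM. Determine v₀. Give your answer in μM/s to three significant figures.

v = Vmax·[S]/(Km + [S]) = 240 × 0.0125 / (0.0305 + 0.0125)
  = 3.000 / 0.04300 = 69.8 μM/s.

69.8 μM/s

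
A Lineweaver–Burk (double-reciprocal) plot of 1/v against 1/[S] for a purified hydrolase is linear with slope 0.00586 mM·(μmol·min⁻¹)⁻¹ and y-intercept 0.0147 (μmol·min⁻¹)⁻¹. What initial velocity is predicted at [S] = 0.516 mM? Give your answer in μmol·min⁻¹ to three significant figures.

The y-intercept is 1/Vmax, so Vmax = 1/0.0147 = 68.0 μmol·min⁻¹.
The slope is Km/Vmax, so Km = 0.00586 × 68.0 = 0.399 mM.
Then v = 68.0 × 0.516/(0.399 + 0.516) = 38.4 μmol·min⁻¹.

38.4 μmol·min⁻¹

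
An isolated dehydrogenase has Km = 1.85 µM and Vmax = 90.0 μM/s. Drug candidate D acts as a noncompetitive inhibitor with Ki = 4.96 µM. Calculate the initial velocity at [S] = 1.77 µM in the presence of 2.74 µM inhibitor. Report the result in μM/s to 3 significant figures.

α = 1 + [I]/Ki = 1 + 2.74/4.96 = 1.552.
For a noncompetitive inhibitor, Vmax is reduced to Vmax/α while Km is unchanged: Km,app = 1.85 µM, Vmax,app = 58.0 μM/s.
v = Vmax,app·[S]/(Km,app + [S]) = 58.0 × 1.77/(1.85 + 1.77) = 28.3 μM/s.

28.3 μM/s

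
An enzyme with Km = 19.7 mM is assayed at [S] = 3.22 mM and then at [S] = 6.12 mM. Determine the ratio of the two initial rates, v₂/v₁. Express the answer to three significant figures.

Since Vmax cancels, v₂/v₁ = [S]₂(Km+[S]₁) / [S]₁(Km+[S]₂).
= 6.12×(19.7+3.22) / (3.22×(19.7+6.12)) = 140.3/83.14 = 1.69.

1.69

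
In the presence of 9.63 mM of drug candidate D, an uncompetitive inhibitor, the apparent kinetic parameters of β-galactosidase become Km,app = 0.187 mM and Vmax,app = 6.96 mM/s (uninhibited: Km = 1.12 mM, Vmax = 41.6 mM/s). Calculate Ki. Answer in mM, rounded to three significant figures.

1.93 mM

Uncompetitive: Vmax,app = Vmax/α (and Km,app = Km/α) with α = 1 + [I]/Ki.
α = Vmax/Vmax,app = 41.6/6.96 = 5.977.
Ki = [I]/(α − 1) = 9.63/4.977 = 1.93 mM.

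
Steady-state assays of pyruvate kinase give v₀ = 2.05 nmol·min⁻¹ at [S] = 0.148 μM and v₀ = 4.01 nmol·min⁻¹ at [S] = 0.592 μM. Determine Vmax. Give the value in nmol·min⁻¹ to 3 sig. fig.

In reciprocal form, 1/v = (Km/Vmax)·(1/[S]) + 1/Vmax. The two points give (1/[S], 1/v) = (6.757, 0.4878) and (1.689, 0.2494).
Slope = (0.4878 − 0.2494)/(6.757 − 1.689) = 0.04705; intercept = 0.4878 − 0.04705×6.757 = 0.1699.
Vmax = 1/intercept = 5.89 nmol·min⁻¹; Km = slope × Vmax = 0.04705 × 5.89 = 0.277 μM.

5.89 nmol·min⁻¹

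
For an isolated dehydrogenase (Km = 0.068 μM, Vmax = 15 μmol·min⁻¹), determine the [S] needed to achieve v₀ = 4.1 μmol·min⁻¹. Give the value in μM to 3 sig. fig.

Rearranging v = Vmax[S]/(Km+[S]) gives [S] = Km·v/(Vmax − v).
[S] = 0.068 × 4.1 / (15 − 4.1) = 0.2788/10.90 = 0.0256 μM.

0.0256 μM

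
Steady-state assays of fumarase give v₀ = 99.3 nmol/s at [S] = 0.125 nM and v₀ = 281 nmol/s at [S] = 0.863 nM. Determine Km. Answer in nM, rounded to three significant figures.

In reciprocal form, 1/v = (Km/Vmax)·(1/[S]) + 1/Vmax. The two points give (1/[S], 1/v) = (8.000, 0.01007) and (1.159, 0.003559).
Slope = (0.01007 − 0.003559)/(8.000 − 1.159) = 0.0009518; intercept = 0.01007 − 0.0009518×8.000 = 0.002456.
Vmax = 1/intercept = 407 nmol/s; Km = slope × Vmax = 0.0009518 × 407 = 0.388 nM.

0.388 nM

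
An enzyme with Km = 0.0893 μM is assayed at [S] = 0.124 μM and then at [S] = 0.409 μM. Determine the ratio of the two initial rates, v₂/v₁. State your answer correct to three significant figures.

Since Vmax cancels, v₂/v₁ = [S]₂(Km+[S]₁) / [S]₁(Km+[S]₂).
= 0.409×(0.0893+0.124) / (0.124×(0.0893+0.409)) = 0.08724/0.06179 = 1.41.

1.41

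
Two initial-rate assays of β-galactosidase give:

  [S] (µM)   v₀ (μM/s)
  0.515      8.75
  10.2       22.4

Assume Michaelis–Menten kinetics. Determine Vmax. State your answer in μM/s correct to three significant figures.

In reciprocal form, 1/v = (Km/Vmax)·(1/[S]) + 1/Vmax. The two points give (1/[S], 1/v) = (1.942, 0.1143) and (0.09804, 0.04464).
Slope = (0.1143 − 0.04464)/(1.942 − 0.09804) = 0.03777; intercept = 0.1143 − 0.03777×1.942 = 0.04094.
Vmax = 1/intercept = 24.4 μM/s; Km = slope × Vmax = 0.03777 × 24.4 = 0.923 µM.

24.4 μM/s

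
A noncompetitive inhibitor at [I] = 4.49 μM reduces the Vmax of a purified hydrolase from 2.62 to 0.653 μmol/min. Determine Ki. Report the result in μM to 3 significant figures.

1.49 μM

Noncompetitive: Vmax,app = Vmax/α with α = 1 + [I]/Ki.
α = Vmax/Vmax,app = 2.62/0.653 = 4.012.
Ki = [I]/(α − 1) = 4.49/3.012 = 1.49 μM.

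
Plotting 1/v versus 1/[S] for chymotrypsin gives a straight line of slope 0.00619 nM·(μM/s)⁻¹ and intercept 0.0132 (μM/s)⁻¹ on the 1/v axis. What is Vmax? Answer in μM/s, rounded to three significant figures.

The y-intercept of a Lineweaver–Burk plot equals 1/Vmax, so Vmax = 1/0.0132 = 75.8 μM/s.

75.8 μM/s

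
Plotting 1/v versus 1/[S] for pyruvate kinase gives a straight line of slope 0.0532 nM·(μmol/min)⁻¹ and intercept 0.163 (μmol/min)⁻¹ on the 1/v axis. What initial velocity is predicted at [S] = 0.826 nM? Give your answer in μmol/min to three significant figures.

4.40 μmol/min

The y-intercept is 1/Vmax, so Vmax = 1/0.163 = 6.13 μmol/min.
The slope is Km/Vmax, so Km = 0.0532 × 6.13 = 0.326 nM.
Then v = 6.13 × 0.826/(0.326 + 0.826) = 4.40 μmol/min.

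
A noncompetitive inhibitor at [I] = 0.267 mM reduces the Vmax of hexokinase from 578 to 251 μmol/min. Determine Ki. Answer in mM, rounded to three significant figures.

0.205 mM

Noncompetitive: Vmax,app = Vmax/α with α = 1 + [I]/Ki.
α = Vmax/Vmax,app = 578/251 = 2.303.
Ki = [I]/(α − 1) = 0.267/1.303 = 0.205 mM.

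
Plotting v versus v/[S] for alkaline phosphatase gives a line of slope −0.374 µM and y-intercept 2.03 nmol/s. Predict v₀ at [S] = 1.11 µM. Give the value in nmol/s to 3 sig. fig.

1.52 nmol/s

In the Eadie–Hofstee form v = Vmax − Km·(v/[S]), the slope is −Km and the intercept is Vmax, so Km = 0.374 µM and Vmax = 2.03 nmol/s.
v = 2.03 × 1.11/(0.374 + 1.11) = 1.52 nmol/s.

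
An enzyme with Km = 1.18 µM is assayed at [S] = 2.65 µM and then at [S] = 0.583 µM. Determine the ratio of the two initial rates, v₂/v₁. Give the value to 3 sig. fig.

The fractional saturations are [S]/(Km+[S]) = 2.65/3.830 = 0.6919 and 0.583/1.763 = 0.3307.
v₂/v₁ is just their ratio: 0.3307/0.6919 = 0.478.

0.478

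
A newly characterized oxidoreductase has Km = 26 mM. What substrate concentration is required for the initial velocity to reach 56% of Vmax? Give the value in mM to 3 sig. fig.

v/Vmax = [S]/(Km+[S]) = 0.56, so [S] = Km·0.56/(1 − 0.56) = 26 × 1.273.
[S] = 33.1 mM.

33.1 mM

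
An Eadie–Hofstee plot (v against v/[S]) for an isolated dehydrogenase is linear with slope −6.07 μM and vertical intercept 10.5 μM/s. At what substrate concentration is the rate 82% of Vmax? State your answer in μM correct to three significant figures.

The Eadie–Hofstee slope gives Km = 6.07 μM (slope = −Km).
v/Vmax = [S]/(Km+[S]) = 0.82 ⇒ [S] = Km·0.82/(1−0.82) = 6.07 × 4.556 = 27.7 μM.

27.7 μM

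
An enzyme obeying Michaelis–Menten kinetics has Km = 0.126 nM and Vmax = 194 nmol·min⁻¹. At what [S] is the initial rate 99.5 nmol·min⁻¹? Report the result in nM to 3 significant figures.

0.133 nM

Rearranging v = Vmax[S]/(Km+[S]) gives [S] = Km·v/(Vmax − v).
[S] = 0.126 × 99.5 / (194 − 99.5) = 12.54/94.50 = 0.133 nM.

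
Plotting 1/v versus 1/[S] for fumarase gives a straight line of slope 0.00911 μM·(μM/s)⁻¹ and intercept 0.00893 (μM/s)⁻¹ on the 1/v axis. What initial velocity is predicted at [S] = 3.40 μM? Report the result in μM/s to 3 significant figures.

86.1 μM/s

The y-intercept is 1/Vmax, so Vmax = 1/0.00893 = 112 μM/s.
The slope is Km/Vmax, so Km = 0.00911 × 112 = 1.02 μM.
Then v = 112 × 3.40/(1.02 + 3.40) = 86.1 μM/s.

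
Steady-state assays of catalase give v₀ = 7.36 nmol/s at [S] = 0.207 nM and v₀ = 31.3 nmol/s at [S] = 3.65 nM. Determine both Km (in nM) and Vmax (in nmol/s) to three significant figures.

In reciprocal form, 1/v = (Km/Vmax)·(1/[S]) + 1/Vmax. The two points give (1/[S], 1/v) = (4.831, 0.1359) and (0.2740, 0.03195).
Slope = (0.1359 − 0.03195)/(4.831 − 0.2740) = 0.02280; intercept = 0.1359 − 0.02280×4.831 = 0.02570.
Vmax = 1/intercept = 38.9 nmol/s; Km = slope × Vmax = 0.02280 × 38.9 = 0.887 nM.

Km = 0.887 nM; Vmax = 38.9 nmol/s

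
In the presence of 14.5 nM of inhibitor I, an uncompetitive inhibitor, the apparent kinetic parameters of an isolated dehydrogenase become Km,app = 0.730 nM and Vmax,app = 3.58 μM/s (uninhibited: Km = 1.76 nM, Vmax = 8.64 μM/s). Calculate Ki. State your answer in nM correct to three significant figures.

10.3 nM

Uncompetitive: Vmax,app = Vmax/α (and Km,app = Km/α) with α = 1 + [I]/Ki.
α = Vmax/Vmax,app = 8.64/3.58 = 2.413.
Since α = 1 + [I]/Ki, [I]/Ki = 2.413 − 1 = 1.413 and Ki = 14.5/1.413 = 10.3 nM.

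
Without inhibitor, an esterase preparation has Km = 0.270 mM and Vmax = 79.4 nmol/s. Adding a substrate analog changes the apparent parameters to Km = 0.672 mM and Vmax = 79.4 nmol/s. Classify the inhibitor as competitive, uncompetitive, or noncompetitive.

Km increases (0.270 → 0.672 mM) while Vmax is unchanged — the hallmark of competitive inhibition.

competitive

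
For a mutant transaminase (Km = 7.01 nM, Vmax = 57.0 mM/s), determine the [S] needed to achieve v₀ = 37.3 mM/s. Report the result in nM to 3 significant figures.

The required fractional saturation is v/Vmax = 37.3/57.0 = 0.6544.
Then [S]/(Km+[S]) = 0.6544 ⇒ [S] = 7.01 × 0.6544/(1 − 0.6544) = 13.3 nM.

13.3 nM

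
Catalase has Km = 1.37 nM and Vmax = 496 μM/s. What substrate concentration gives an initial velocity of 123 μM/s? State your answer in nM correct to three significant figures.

0.452 nM

The required fractional saturation is v/Vmax = 123/496 = 0.2480.
Then [S]/(Km+[S]) = 0.2480 ⇒ [S] = 1.37 × 0.2480/(1 − 0.2480) = 0.452 nM.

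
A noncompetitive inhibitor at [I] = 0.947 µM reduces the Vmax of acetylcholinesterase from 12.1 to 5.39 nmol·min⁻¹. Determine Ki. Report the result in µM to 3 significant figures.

0.761 µM

Noncompetitive: Vmax,app = Vmax/α with α = 1 + [I]/Ki.
α = Vmax/Vmax,app = 12.1/5.39 = 2.245.
Since α = 1 + [I]/Ki, [I]/Ki = 2.245 − 1 = 1.245 and Ki = 0.947/1.245 = 0.761 µM.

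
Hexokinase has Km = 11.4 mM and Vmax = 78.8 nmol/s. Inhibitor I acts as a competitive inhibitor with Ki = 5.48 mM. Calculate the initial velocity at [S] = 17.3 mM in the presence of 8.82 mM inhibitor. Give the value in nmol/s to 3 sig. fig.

29.0 nmol/s

With α = 1 + [I]/Ki = 1 + 8.82/5.48 = 2.609, the competitive rate law is v = Vmax[S] / (αKm + [S]).
v = 78.8×17.3 / (2.609×11.4 + 17.3) = 1363/47.05 = 29.0 nmol/s.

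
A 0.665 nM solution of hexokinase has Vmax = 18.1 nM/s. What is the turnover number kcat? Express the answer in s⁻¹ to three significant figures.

27.2 s⁻¹

kcat = Vmax/[E]total = 18.1 nM/s / 0.665 nM = 27.2 s⁻¹.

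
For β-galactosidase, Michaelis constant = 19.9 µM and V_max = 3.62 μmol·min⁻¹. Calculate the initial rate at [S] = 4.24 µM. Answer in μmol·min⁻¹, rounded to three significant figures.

0.636 μmol·min⁻¹

v = Vmax·[S]/(Km + [S]) = 3.62 × 4.24 / (19.9 + 4.24)
  = 15.35 / 24.14 = 0.636 μmol·min⁻¹.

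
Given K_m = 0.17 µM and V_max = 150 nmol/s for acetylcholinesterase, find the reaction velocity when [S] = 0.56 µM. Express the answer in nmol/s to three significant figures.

115 nmol/s

[S]/(Km+[S]) = 0.56/0.7300 = 0.7671, the fractional saturation.
v = 0.7671 × Vmax = 0.7671 × 150 = 115 nmol/s.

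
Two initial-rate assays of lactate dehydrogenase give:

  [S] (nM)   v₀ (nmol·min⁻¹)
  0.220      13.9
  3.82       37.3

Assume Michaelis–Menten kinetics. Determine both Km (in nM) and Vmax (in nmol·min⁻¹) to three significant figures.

Km = 0.438 nM; Vmax = 41.6 nmol·min⁻¹

From v = Vmax[S]/(Km+[S]), each point gives Vmax = v(Km+[S])/[S].
Equating: 13.9(Km+0.220)/0.220 = 37.3(Km+3.82)/3.82.
63.18·Km + 13.9 = 9.764·Km + 37.3, so (63.18 − 9.764)·Km = 37.3 − 13.9.
Km = 23.40/53.42 = 0.438 nM; then Vmax = 13.9(0.438+0.220)/0.220 = 41.6 nmol·min⁻¹.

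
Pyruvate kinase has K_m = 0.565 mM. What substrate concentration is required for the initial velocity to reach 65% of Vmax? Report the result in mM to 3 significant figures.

1.05 mM

v/Vmax = [S]/(Km+[S]) = 0.65, so [S] = Km·0.65/(1 − 0.65) = 0.565 × 1.857.
[S] = 1.05 mM.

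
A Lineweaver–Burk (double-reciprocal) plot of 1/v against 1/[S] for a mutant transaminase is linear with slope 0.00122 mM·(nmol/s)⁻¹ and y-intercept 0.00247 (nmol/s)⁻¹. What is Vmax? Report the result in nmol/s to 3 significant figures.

The y-intercept of a Lineweaver–Burk plot equals 1/Vmax, so Vmax = 1/0.00247 = 405 nmol/s.

405 nmol/s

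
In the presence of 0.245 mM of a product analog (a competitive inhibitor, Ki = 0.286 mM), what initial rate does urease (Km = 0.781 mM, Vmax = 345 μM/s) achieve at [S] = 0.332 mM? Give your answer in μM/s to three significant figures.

α = 1 + [I]/Ki = 1 + 0.245/0.286 = 1.857.
For a competitive inhibitor, Vmax is unchanged and the apparent Km becomes α·Km: Km,app = 1.45 mM, Vmax,app = 345 μM/s.
v = Vmax,app·[S]/(Km,app + [S]) = 345 × 0.332/(1.45 + 0.332) = 64.3 μM/s.

64.3 μM/s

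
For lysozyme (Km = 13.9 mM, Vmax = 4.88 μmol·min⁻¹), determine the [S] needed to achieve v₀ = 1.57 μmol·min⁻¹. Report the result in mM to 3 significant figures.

6.59 mM

Rearranging v = Vmax[S]/(Km+[S]) gives [S] = Km·v/(Vmax − v).
[S] = 13.9 × 1.57 / (4.88 − 1.57) = 21.82/3.310 = 6.59 mM.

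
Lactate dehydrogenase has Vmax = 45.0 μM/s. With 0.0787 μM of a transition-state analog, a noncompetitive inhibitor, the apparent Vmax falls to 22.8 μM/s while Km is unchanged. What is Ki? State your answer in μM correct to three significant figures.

0.0808 μM

Noncompetitive: Vmax,app = Vmax/α with α = 1 + [I]/Ki.
α = Vmax/Vmax,app = 45.0/22.8 = 1.974.
Since α = 1 + [I]/Ki, [I]/Ki = 1.974 − 1 = 0.9737 and Ki = 0.0787/0.9737 = 0.0808 μM.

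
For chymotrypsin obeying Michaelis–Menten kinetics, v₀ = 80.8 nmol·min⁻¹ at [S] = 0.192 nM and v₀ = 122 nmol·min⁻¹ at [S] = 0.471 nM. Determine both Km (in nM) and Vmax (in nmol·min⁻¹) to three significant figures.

Km = 0.255 nM; Vmax = 188 nmol·min⁻¹

From v = Vmax[S]/(Km+[S]), each point gives Vmax = v(Km+[S])/[S].
Equating: 80.8(Km+0.192)/0.192 = 122(Km+0.471)/0.471.
420.8·Km + 80.8 = 259.0·Km + 122, so (420.8 − 259.0)·Km = 122 − 80.8.
Km = 41.20/161.8 = 0.255 nM; then Vmax = 80.8(0.255+0.192)/0.192 = 188 nmol·min⁻¹.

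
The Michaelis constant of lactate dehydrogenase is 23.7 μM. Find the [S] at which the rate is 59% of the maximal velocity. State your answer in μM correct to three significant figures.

34.1 μM

v/Vmax = [S]/(Km+[S]) = 0.59, so [S] = Km·0.59/(1 − 0.59) = 23.7 × 1.439.
[S] = 34.1 μM.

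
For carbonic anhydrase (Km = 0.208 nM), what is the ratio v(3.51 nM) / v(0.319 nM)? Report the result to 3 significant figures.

The fractional saturations are [S]/(Km+[S]) = 0.319/0.5270 = 0.6053 and 3.51/3.718 = 0.9441.
v₂/v₁ is just their ratio: 0.9441/0.6053 = 1.56.

1.56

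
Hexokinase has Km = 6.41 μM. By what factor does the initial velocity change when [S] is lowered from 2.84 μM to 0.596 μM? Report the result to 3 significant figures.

Since Vmax cancels, v₂/v₁ = [S]₂(Km+[S]₁) / [S]₁(Km+[S]₂).
= 0.596×(6.41+2.84) / (2.84×(6.41+0.596)) = 5.513/19.90 = 0.277.

0.277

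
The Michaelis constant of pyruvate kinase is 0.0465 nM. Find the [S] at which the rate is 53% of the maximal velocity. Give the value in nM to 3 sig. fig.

0.0524 nM

v/Vmax = [S]/(Km+[S]) = 0.53, so [S] = Km·0.53/(1 − 0.53) = 0.0465 × 1.128.
[S] = 0.0524 nM.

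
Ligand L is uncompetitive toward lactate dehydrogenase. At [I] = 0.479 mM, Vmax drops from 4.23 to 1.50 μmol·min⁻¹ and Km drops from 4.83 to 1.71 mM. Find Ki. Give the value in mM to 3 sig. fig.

Uncompetitive: Vmax,app = Vmax/α (and Km,app = Km/α) with α = 1 + [I]/Ki.
α = Vmax/Vmax,app = 4.23/1.50 = 2.820.
Ki = [I]/(α − 1) = 0.479/1.820 = 0.263 mM.

0.263 mM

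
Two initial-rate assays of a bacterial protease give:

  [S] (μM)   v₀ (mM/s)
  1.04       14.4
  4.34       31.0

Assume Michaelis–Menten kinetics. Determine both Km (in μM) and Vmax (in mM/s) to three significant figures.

In reciprocal form, 1/v = (Km/Vmax)·(1/[S]) + 1/Vmax. The two points give (1/[S], 1/v) = (0.9615, 0.06944) and (0.2304, 0.03226).
Slope = (0.06944 − 0.03226)/(0.9615 − 0.2304) = 0.05086; intercept = 0.06944 − 0.05086×0.9615 = 0.02054.
Vmax = 1/intercept = 48.7 mM/s; Km = slope × Vmax = 0.05086 × 48.7 = 2.48 μM.

Km = 2.48 μM; Vmax = 48.7 mM/s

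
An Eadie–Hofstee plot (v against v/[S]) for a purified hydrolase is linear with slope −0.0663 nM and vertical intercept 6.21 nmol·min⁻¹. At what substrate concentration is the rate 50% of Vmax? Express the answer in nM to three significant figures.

0.0663 nM

The Eadie–Hofstee slope gives Km = 0.0663 nM (slope = −Km).
v/Vmax = [S]/(Km+[S]) = 0.5 ⇒ [S] = Km·0.5/(1−0.5) = 0.0663 × 1.000 = 0.0663 nM.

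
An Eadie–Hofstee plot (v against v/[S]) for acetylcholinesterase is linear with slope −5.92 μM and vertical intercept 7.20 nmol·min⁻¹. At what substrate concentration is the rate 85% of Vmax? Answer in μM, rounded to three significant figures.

33.5 μM

The Eadie–Hofstee slope gives Km = 5.92 μM (slope = −Km).
v/Vmax = [S]/(Km+[S]) = 0.85 ⇒ [S] = Km·0.85/(1−0.85) = 5.92 × 5.667 = 33.5 μM.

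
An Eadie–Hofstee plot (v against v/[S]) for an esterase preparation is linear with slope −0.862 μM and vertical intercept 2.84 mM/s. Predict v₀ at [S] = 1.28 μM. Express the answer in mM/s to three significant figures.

In the Eadie–Hofstee form v = Vmax − Km·(v/[S]), the slope is −Km and the intercept is Vmax, so Km = 0.862 μM and Vmax = 2.84 mM/s.
v = 2.84 × 1.28/(0.862 + 1.28) = 1.70 mM/s.

1.70 mM/s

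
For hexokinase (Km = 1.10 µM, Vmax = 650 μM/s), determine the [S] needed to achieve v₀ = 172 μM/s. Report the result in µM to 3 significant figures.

0.396 µM

The required fractional saturation is v/Vmax = 172/650 = 0.2646.
Then [S]/(Km+[S]) = 0.2646 ⇒ [S] = 1.10 × 0.2646/(1 − 0.2646) = 0.396 µM.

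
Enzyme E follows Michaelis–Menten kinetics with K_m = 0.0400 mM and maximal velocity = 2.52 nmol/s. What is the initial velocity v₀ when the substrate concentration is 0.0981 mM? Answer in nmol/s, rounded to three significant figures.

v = Vmax·[S]/(Km + [S]) = 2.52 × 0.0981 / (0.0400 + 0.0981)
  = 0.2472 / 0.1381 = 1.79 nmol/s.

1.79 nmol/s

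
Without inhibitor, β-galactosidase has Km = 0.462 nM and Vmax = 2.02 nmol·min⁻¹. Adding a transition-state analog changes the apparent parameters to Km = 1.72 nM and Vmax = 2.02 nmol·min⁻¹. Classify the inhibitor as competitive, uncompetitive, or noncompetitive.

competitive

Km increases (0.462 → 1.72 nM) while Vmax is unchanged — the hallmark of competitive inhibition.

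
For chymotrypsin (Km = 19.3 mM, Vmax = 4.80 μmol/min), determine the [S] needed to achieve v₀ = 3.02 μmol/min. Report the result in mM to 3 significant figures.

32.7 mM

The required fractional saturation is v/Vmax = 3.02/4.80 = 0.6292.
Then [S]/(Km+[S]) = 0.6292 ⇒ [S] = 19.3 × 0.6292/(1 − 0.6292) = 32.7 mM.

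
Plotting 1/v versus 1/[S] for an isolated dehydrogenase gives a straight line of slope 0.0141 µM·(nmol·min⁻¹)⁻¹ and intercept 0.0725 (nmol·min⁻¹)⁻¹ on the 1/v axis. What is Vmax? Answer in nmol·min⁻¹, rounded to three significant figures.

The y-intercept of a Lineweaver–Burk plot equals 1/Vmax, so Vmax = 1/0.0725 = 13.8 nmol·min⁻¹.

13.8 nmol·min⁻¹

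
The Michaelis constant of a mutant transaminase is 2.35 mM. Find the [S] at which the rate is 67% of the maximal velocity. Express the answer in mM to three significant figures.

4.77 mM

v/Vmax = [S]/(Km+[S]) = 0.67, so [S] = Km·0.67/(1 − 0.67) = 2.35 × 2.030.
[S] = 4.77 mM.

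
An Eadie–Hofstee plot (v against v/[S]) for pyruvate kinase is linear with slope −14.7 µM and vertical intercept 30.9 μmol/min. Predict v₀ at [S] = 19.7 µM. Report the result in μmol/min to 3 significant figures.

17.7 μmol/min

In the Eadie–Hofstee form v = Vmax − Km·(v/[S]), the slope is −Km and the intercept is Vmax, so Km = 14.7 µM and Vmax = 30.9 μmol/min.
v = 30.9 × 19.7/(14.7 + 19.7) = 17.7 μmol/min.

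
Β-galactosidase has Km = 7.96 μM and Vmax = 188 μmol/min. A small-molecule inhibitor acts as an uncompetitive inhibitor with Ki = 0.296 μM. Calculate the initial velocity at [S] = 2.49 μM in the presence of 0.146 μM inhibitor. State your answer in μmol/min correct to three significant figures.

With α = 1 + [I]/Ki = 1 + 0.146/0.296 = 1.493, the uncompetitive rate law is v = (Vmax/α)·[S] / (Km/α + [S]).
v = (188/1.493)×2.49 / (7.96/1.493 + 2.49) = 313.5/7.821 = 40.1 μmol/min.

40.1 μmol/min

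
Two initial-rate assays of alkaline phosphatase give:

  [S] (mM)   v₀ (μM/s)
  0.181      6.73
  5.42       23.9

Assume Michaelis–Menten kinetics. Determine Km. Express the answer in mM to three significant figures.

0.524 mM

In reciprocal form, 1/v = (Km/Vmax)·(1/[S]) + 1/Vmax. The two points give (1/[S], 1/v) = (5.525, 0.1486) and (0.1845, 0.04184).
Slope = (0.1486 − 0.04184)/(5.525 − 0.1845) = 0.01999; intercept = 0.1486 − 0.01999×5.525 = 0.03815.
Vmax = 1/intercept = 26.2 μM/s; Km = slope × Vmax = 0.01999 × 26.2 = 0.524 mM.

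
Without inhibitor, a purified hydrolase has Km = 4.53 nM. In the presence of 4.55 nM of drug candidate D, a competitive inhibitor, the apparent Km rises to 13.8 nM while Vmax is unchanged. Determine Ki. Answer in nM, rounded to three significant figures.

Competitive: Km,app = α·Km with α = 1 + [I]/Ki.
α = Km,app/Km = 13.8/4.53 = 3.046.
Since α = 1 + [I]/Ki, [I]/Ki = 3.046 − 1 = 2.046 and Ki = 4.55/2.046 = 2.22 nM.

2.22 nM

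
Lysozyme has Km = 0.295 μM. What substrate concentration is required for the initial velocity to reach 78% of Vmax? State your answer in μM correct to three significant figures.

1.05 μM

v/Vmax = [S]/(Km+[S]) = 0.78, so [S] = Km·0.78/(1 − 0.78) = 0.295 × 3.545.
[S] = 1.05 μM.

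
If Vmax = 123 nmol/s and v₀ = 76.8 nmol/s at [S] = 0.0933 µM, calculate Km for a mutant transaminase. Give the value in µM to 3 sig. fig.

v/Vmax = 76.8/123 = 0.6244 = [S]/(Km+[S]).
So Km + [S] = [S]/0.6244 = 0.1494 µM, giving Km = 0.1494 − 0.0933 = 0.0561 µM.

0.0561 µM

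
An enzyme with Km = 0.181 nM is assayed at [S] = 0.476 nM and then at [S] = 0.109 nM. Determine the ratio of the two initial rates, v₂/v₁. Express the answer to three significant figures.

Since Vmax cancels, v₂/v₁ = [S]₂(Km+[S]₁) / [S]₁(Km+[S]₂).
= 0.109×(0.181+0.476) / (0.476×(0.181+0.109)) = 0.07161/0.1380 = 0.519.

0.519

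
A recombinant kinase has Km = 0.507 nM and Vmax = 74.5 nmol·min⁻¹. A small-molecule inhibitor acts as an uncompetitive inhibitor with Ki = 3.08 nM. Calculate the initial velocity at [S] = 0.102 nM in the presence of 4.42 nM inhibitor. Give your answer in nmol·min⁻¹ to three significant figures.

10.1 nmol·min⁻¹

α = 1 + [I]/Ki = 1 + 4.42/3.08 = 2.435.
For an uncompetitive inhibitor, both parameters are divided by α, giving Vmax/α and Km/α: Km,app = 0.208 nM, Vmax,app = 30.6 nmol·min⁻¹.
v = Vmax,app·[S]/(Km,app + [S]) = 30.6 × 0.102/(0.208 + 0.102) = 10.1 nmol·min⁻¹.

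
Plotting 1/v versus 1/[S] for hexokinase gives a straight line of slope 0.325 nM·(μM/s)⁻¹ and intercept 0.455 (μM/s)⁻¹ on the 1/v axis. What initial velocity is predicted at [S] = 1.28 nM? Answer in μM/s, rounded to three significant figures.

The y-intercept is 1/Vmax, so Vmax = 1/0.455 = 2.20 μM/s.
The slope is Km/Vmax, so Km = 0.325 × 2.20 = 0.714 nM.
Then v = 2.20 × 1.28/(0.714 + 1.28) = 1.41 μM/s.

1.41 μM/s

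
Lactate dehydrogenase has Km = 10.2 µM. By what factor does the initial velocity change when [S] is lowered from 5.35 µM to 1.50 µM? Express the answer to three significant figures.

0.373

Since Vmax cancels, v₂/v₁ = [S]₂(Km+[S]₁) / [S]₁(Km+[S]₂).
= 1.50×(10.2+5.35) / (5.35×(10.2+1.50)) = 23.32/62.59 = 0.373.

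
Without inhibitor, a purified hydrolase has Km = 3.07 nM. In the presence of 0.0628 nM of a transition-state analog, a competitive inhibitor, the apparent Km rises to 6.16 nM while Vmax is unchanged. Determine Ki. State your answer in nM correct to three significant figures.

Competitive: Km,app = α·Km with α = 1 + [I]/Ki.
α = Km,app/Km = 6.16/3.07 = 2.007.
Since α = 1 + [I]/Ki, [I]/Ki = 2.007 − 1 = 1.007 and Ki = 0.0628/1.007 = 0.0624 nM.

0.0624 nM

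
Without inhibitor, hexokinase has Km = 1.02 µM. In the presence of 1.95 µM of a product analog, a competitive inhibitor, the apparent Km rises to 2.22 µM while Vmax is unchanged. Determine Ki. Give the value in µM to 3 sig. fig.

1.66 µM

Competitive: Km,app = α·Km with α = 1 + [I]/Ki.
α = Km,app/Km = 2.22/1.02 = 2.176.
Since α = 1 + [I]/Ki, [I]/Ki = 2.176 − 1 = 1.176 and Ki = 1.95/1.176 = 1.66 µM.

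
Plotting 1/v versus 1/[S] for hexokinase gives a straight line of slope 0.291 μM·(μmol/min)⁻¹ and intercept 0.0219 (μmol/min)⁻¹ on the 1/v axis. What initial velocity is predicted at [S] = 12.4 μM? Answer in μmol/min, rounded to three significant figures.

The y-intercept is 1/Vmax, so Vmax = 1/0.0219 = 45.7 μmol/min.
The slope is Km/Vmax, so Km = 0.291 × 45.7 = 13.3 μM.
Then v = 45.7 × 12.4/(13.3 + 12.4) = 22.0 μmol/min.

22.0 μmol/min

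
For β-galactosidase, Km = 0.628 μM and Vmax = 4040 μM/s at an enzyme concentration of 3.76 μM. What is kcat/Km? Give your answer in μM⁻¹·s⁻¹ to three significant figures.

kcat = Vmax/[E]total = 4040/3.76 = 1070 s⁻¹.
kcat/Km = 1070/0.628 = 1710 μM⁻¹·s⁻¹.

1710 μM⁻¹·s⁻¹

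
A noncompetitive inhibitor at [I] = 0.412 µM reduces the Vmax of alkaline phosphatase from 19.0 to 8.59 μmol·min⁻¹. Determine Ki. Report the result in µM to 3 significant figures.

0.340 µM

Noncompetitive: Vmax,app = Vmax/α with α = 1 + [I]/Ki.
α = Vmax/Vmax,app = 19.0/8.59 = 2.212.
Ki = [I]/(α − 1) = 0.412/1.212 = 0.340 µM.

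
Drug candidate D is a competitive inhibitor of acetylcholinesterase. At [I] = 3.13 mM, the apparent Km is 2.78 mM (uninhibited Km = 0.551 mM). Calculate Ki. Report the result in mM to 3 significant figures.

0.774 mM

Competitive: Km,app = α·Km with α = 1 + [I]/Ki.
α = Km,app/Km = 2.78/0.551 = 5.045.
Ki = [I]/(α − 1) = 3.13/4.045 = 0.774 mM.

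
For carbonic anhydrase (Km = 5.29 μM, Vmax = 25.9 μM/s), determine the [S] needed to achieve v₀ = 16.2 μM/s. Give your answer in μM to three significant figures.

The required fractional saturation is v/Vmax = 16.2/25.9 = 0.6255.
Then [S]/(Km+[S]) = 0.6255 ⇒ [S] = 5.29 × 0.6255/(1 − 0.6255) = 8.83 μM.

8.83 μM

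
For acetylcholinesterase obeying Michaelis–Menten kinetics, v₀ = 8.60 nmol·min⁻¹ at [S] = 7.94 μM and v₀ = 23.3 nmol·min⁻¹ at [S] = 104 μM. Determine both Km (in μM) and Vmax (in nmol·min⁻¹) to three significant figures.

In reciprocal form, 1/v = (Km/Vmax)·(1/[S]) + 1/Vmax. The two points give (1/[S], 1/v) = (0.1259, 0.1163) and (0.009615, 0.04292).
Slope = (0.1163 − 0.04292)/(0.1259 − 0.009615) = 0.6306; intercept = 0.1163 − 0.6306×0.1259 = 0.03685.
Vmax = 1/intercept = 27.1 nmol·min⁻¹; Km = slope × Vmax = 0.6306 × 27.1 = 17.1 μM.

Km = 17.1 μM; Vmax = 27.1 nmol·min⁻¹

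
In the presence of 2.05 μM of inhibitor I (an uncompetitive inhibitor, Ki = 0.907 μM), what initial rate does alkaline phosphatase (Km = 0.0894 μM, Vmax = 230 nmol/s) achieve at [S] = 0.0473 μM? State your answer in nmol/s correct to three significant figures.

With α = 1 + [I]/Ki = 1 + 2.05/0.907 = 3.260, the uncompetitive rate law is v = (Vmax/α)·[S] / (Km/α + [S]).
v = (230/3.260)×0.0473 / (0.0894/3.260 + 0.0473) = 3.337/0.07472 = 44.7 nmol/s.

44.7 nmol/s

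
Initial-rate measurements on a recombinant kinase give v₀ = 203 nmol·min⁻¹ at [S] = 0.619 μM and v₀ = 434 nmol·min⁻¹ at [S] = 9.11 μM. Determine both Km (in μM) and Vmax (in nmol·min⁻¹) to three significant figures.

From v = Vmax[S]/(Km+[S]), each point gives Vmax = v(Km+[S])/[S].
Equating: 203(Km+0.619)/0.619 = 434(Km+9.11)/9.11.
327.9·Km + 203 = 47.64·Km + 434, so (327.9 − 47.64)·Km = 434 − 203.
Km = 231.0/280.3 = 0.824 μM; then Vmax = 203(0.824+0.619)/0.619 = 473 nmol·min⁻¹.

Km = 0.824 μM; Vmax = 473 nmol·min⁻¹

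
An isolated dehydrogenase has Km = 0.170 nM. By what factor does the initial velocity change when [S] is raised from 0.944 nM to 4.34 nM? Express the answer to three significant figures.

1.14

Since Vmax cancels, v₂/v₁ = [S]₂(Km+[S]₁) / [S]₁(Km+[S]₂).
= 4.34×(0.170+0.944) / (0.944×(0.170+4.34)) = 4.835/4.257 = 1.14.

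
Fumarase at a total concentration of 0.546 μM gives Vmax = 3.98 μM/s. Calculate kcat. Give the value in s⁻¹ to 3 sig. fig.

7.29 s⁻¹

kcat = Vmax/[E]total = 3.98 μM/s / 0.546 μM = 7.29 s⁻¹.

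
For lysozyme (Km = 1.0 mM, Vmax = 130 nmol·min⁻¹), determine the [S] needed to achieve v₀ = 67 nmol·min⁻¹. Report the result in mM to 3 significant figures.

Rearranging v = Vmax[S]/(Km+[S]) gives [S] = Km·v/(Vmax − v).
[S] = 1.0 × 67 / (130 − 67) = 67.00/63.00 = 1.06 mM.

1.06 mM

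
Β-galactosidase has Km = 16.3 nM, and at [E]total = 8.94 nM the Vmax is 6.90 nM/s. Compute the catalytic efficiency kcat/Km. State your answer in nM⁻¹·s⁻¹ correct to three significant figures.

0.0474 nM⁻¹·s⁻¹

kcat = Vmax/[E]total = 6.90/8.94 = 0.772 s⁻¹.
kcat/Km = 0.772/16.3 = 0.0474 nM⁻¹·s⁻¹.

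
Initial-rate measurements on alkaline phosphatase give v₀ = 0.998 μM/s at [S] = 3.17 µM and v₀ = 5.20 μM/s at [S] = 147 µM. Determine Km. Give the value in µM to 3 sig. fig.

In reciprocal form, 1/v = (Km/Vmax)·(1/[S]) + 1/Vmax. The two points give (1/[S], 1/v) = (0.3155, 1.002) and (0.006803, 0.1923).
Slope = (1.002 − 0.1923)/(0.3155 − 0.006803) = 2.623; intercept = 1.002 − 2.623×0.3155 = 0.1745.
Vmax = 1/intercept = 5.73 μM/s; Km = slope × Vmax = 2.623 × 5.73 = 15.0 µM.

15.0 µM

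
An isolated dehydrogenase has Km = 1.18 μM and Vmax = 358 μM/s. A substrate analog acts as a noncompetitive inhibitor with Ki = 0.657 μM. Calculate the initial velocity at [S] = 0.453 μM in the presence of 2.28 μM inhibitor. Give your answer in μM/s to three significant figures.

22.2 μM/s

With α = 1 + [I]/Ki = 1 + 2.28/0.657 = 4.470, the noncompetitive rate law is v = (Vmax/α)·[S] / (Km + [S]).
v = (358/4.470)×0.453 / (1.18 + 0.453) = 36.28/1.633 = 22.2 μM/s.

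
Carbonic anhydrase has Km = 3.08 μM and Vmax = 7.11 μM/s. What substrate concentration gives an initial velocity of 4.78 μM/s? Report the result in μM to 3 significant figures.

6.32 μM

Rearranging v = Vmax[S]/(Km+[S]) gives [S] = Km·v/(Vmax − v).
[S] = 3.08 × 4.78 / (7.11 − 4.78) = 14.72/2.330 = 6.32 μM.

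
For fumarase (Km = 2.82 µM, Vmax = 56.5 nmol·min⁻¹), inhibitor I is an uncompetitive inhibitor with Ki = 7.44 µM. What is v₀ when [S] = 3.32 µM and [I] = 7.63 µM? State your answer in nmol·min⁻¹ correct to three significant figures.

19.7 nmol·min⁻¹

α = 1 + [I]/Ki = 1 + 7.63/7.44 = 2.026.
For an uncompetitive inhibitor, both parameters are divided by α, giving Vmax/α and Km/α: Km,app = 1.39 µM, Vmax,app = 27.9 nmol·min⁻¹.
v = Vmax,app·[S]/(Km,app + [S]) = 27.9 × 3.32/(1.39 + 3.32) = 19.7 nmol·min⁻¹.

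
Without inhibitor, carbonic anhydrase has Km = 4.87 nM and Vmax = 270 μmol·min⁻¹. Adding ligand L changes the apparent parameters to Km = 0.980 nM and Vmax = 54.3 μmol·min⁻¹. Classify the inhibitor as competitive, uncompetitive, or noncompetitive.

Both Km and Vmax decrease by the same factor (~4.97-fold) — characteristic of uncompetitive inhibition.

uncompetitive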